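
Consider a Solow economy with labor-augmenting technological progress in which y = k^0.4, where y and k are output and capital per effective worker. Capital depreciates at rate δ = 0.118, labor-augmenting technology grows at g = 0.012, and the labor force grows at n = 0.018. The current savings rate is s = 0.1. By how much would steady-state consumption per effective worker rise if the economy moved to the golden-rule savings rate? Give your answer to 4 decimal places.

Δc ≈ 0.4712

Capital per effective worker breaks even when investment replaces (n + g + δ)·k; here n + g + δ = 0.148.
Current steady state (s = 0.1): k* = (0.1/0.148)^(1/0.6) ≈ 0.5203, y* = 0.5203^0.4 ≈ 0.7700, c* = (1−0.1)·0.7700 ≈ 0.6930.
Setting f'(k) = n+g+δ gives 0.4·k^(0.4−1) = 0.148, hence k_gold = (0.4/0.148)^(1/0.6) ≈ 5.2440.
y_gold = 5.2440^0.4 ≈ 1.9403, c_gold = y_gold − 0.148·k_gold ≈ 1.1642.
Gain: Δc = 1.1642 − 0.6930 ≈ 0.4712.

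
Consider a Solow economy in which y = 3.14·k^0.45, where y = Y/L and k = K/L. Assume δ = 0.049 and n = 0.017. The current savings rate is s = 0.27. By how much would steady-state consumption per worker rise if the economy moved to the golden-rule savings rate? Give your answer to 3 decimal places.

Break-even investment rate: n + δ = 0.017 + 0.049 = 0.066.
Current steady state (s = 0.27): k* = (0.27·3.14/0.066)^(1/0.55) ≈ 103.7309, y* = 3.14·103.7309^0.45 ≈ 25.3564, c* = (1−0.27)·25.3564 ≈ 18.5102.
Setting f'(k) = n+δ gives 0.45·3.14·k^(0.45−1) = 0.066, hence k_gold = (0.45·3.14/0.066)^(1/0.55) ≈ 262.5848.
y_gold = 3.14·262.5848^0.45 ≈ 38.5124, c_gold = y_gold − 0.066·k_gold ≈ 21.1818.
Gain: Δc = 21.1818 − 18.5102 ≈ 2.6716.

Δc ≈ 2.672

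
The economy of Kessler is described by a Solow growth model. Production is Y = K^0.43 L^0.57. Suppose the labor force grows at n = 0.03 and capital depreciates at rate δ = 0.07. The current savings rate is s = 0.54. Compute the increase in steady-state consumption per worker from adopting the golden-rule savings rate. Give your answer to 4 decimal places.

Δc ≈ 0.0714

Break-even investment rate: n + δ = 0.03 + 0.07 = 0.1.
Current steady state (s = 0.54): k* = (0.54/0.1)^(1/0.57) ≈ 19.2709, y* = 19.2709^0.43 ≈ 3.5687, c* = (1−0.54)·3.5687 ≈ 1.6416.
At the golden rule the marginal product of capital equals n+δ: 0.43·k^(0.43−1) = 0.1. Solving, k_gold = (0.43/0.1)^(1/0.57) ≈ 12.9225.
y_gold = 12.9225^0.43 ≈ 3.0052, c_gold = y_gold − 0.1·k_gold ≈ 1.7130.
Gain: Δc = 1.7130 − 1.6416 ≈ 0.0714.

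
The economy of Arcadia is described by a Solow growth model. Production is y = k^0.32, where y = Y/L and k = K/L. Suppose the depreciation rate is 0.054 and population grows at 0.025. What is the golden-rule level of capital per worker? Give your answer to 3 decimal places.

k_gold ≈ 7.824

Break-even investment rate: n + δ = 0.025 + 0.054 = 0.079.
At the golden rule the marginal product of capital equals n+δ: 0.32·k^(0.32−1) = 0.079. Solving, k_gold = (0.32/0.079)^(1/0.68) ≈ 7.8238.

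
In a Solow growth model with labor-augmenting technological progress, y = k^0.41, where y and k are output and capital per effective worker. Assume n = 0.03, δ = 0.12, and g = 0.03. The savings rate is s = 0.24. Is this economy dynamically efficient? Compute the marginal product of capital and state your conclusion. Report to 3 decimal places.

n + g + δ = 0.03 + 0.03 + 0.12 = 0.18.
Steady-state k*: s·k^0.41 = 0.18·k gives k* = (0.24/0.18)^(1/0.59) ≈ 1.6284.
MPK = 0.41·1.6284^(-0.59) ≈ 0.3075.
MPK > n+g+δ = 0.18, so the economy is dynamically efficient (under-saving).

dynamically efficient; MPK ≈ 0.307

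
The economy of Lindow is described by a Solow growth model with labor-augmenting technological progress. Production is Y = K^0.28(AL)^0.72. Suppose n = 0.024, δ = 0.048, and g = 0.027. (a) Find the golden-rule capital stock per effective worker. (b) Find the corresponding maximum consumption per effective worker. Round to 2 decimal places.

(a) k_gold ≈ 4.24; (b) c_gold ≈ 1.08

n + g + δ = 0.024 + 0.027 + 0.048 = 0.099.
Maximizing c = f(k) − (n+g+δ)·k gives f'(k) = n+g+δ, i.e. 0.28·k^(0.28−1) = 0.099, so k_gold = (0.28/0.099)^(1/0.72) ≈ 4.2376.
y_gold = 4.2376^0.28 ≈ 1.4983; c_gold = y_gold − 0.099·k_gold ≈ 1.0788.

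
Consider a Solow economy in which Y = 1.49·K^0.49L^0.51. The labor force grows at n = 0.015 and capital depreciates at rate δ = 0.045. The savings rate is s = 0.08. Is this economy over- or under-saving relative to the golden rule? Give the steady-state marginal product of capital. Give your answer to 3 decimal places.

under-saving; MPK ≈ 0.367

Capital per worker breaks even when investment replaces (n + δ)·k; here n + δ = 0.06.
Steady-state k*: s·A·k^0.49 = 0.06·k gives k* = (0.08·1.49/0.06)^(1/0.51) ≈ 3.8420.
MPK = 0.49·1.49·3.8420^(-0.51) ≈ 0.3675.
MPK > n+δ = 0.06, so the economy is dynamically efficient (under-saving).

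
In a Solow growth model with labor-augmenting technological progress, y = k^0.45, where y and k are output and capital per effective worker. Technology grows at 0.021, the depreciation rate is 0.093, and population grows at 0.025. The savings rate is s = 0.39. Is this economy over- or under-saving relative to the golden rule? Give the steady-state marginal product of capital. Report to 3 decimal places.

The effective depreciation rate is n + g + δ = 0.025 + 0.021 + 0.093 = 0.139.
Steady-state k*: s·k^0.45 = 0.139·k gives k* = (0.39/0.139)^(1/0.55) ≈ 6.5258.
MPK = 0.45·6.5258^(-0.55) ≈ 0.1604.
MPK > n+g+δ = 0.139, so the economy is dynamically efficient (under-saving).

under-saving; MPK ≈ 0.160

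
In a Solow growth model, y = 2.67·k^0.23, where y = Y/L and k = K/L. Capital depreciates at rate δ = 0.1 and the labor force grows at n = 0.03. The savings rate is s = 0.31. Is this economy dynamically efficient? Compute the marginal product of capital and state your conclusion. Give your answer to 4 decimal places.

The effective depreciation rate is n + δ = 0.03 + 0.1 = 0.13.
Steady-state k*: s·A·k^0.23 = 0.13·k gives k* = (0.31·2.67/0.13)^(1/0.77) ≈ 11.0679.
MPK = 0.23·2.67·11.0679^(-0.77) ≈ 0.0965.
MPK < n+δ = 0.13, so the economy is dynamically inefficient (over-saving).

dynamically inefficient; MPK ≈ 0.0965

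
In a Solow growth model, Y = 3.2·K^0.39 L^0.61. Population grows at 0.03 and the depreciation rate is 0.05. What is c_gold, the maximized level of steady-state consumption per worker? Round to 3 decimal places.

c_gold ≈ 11.306

Break-even investment rate: n + δ = 0.03 + 0.05 = 0.08.
Golden rule sets MPK = n+δ: 0.39·3.2·k^(0.39−1) = 0.08, so k_gold = (0.39·3.2/0.08)^(1/0.61) ≈ 90.3529.
y_gold = 3.2·90.3529^0.39 ≈ 18.5339.
c_gold = y_gold − (n+δ)·k_gold = 18.5339 − 0.08·90.3529 ≈ 11.3057.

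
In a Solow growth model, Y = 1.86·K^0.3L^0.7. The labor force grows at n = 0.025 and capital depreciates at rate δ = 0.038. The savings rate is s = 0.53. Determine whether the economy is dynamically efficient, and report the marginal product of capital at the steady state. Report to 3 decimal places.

dynamically inefficient; MPK ≈ 0.036

Capital per worker breaks even when investment replaces (n + δ)·k; here n + δ = 0.063.
Steady-state k*: s·A·k^0.3 = 0.063·k gives k* = (0.53·1.86/0.063)^(1/0.7) ≈ 50.8575.
MPK = 0.3·1.86·50.8575^(-0.7) ≈ 0.0357.
MPK < n+δ = 0.063, so the economy is dynamically inefficient (over-saving).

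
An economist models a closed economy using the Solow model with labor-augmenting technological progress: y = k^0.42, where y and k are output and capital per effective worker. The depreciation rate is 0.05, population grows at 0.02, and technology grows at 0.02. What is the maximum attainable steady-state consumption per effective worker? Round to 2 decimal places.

c_gold ≈ 1.77

Break-even investment rate: n + g + δ = 0.02 + 0.02 + 0.05 = 0.09.
Setting f'(k) = n+g+δ gives 0.42·k^(0.42−1) = 0.09, hence k_gold = (0.42/0.09)^(1/0.58) ≈ 14.2384.
y_gold = 14.2384^0.42 ≈ 3.0511.
c_gold = y_gold − (n+g+δ)·k_gold = 3.0511 − 0.09·14.2384 ≈ 1.7696.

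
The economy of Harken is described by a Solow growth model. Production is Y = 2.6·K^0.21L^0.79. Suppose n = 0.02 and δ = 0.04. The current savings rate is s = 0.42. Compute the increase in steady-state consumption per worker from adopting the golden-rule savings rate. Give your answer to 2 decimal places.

The effective depreciation rate is n + δ = 0.02 + 0.04 = 0.06.
Current steady state (s = 0.42): k* = (0.42·2.6/0.06)^(1/0.79) ≈ 39.3575, y* = 2.6·39.3575^0.21 ≈ 5.6225, c* = (1−0.42)·5.6225 ≈ 3.2610.
Maximizing c = f(k) − (n+δ)·k gives f'(k) = n+δ, i.e. 0.21·2.6·k^(0.21−1) = 0.06, so k_gold = (0.21·2.6/0.06)^(1/0.79) ≈ 16.3673.
y_gold = 2.6·16.3673^0.21 ≈ 4.6764, c_gold = y_gold − 0.06·k_gold ≈ 3.6943.
Gain: Δc = 3.6943 − 3.2610 ≈ 0.4333.

Δc ≈ 0.43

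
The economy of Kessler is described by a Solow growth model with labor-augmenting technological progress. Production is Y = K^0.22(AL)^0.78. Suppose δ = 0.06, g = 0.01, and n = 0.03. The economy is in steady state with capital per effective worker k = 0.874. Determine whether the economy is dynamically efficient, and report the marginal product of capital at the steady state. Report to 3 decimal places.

dynamically efficient; MPK ≈ 0.244

Break-even investment rate: n + g + δ = 0.03 + 0.01 + 0.06 = 0.1.
MPK = 0.22·k^(0.22−1) = 0.22·0.874^(-0.78) ≈ 0.2444.
MPK > 0.1, so the economy is dynamically efficient (under-saving).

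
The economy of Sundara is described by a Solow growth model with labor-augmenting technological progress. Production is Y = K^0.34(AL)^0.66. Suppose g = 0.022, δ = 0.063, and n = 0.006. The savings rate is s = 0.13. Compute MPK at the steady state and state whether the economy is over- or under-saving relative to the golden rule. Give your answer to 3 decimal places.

under-saving; MPK ≈ 0.238

n + g + δ = 0.006 + 0.022 + 0.063 = 0.091.
Steady-state k*: s·k^0.34 = 0.091·k gives k* = (0.13/0.091)^(1/0.66) ≈ 1.7167.
MPK = 0.34·1.7167^(-0.66) ≈ 0.2380.
MPK > n+g+δ = 0.091, so the economy is dynamically efficient (under-saving).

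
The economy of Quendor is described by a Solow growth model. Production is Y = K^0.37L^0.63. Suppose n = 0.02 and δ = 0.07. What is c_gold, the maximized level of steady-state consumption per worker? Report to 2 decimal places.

n + δ = 0.02 + 0.07 = 0.09.
Golden rule sets MPK = n+δ: 0.37·k^(0.37−1) = 0.09, so k_gold = (0.37/0.09)^(1/0.63) ≈ 9.4306.
y_gold = 9.4306^0.37 ≈ 2.2939.
c_gold = y_gold − (n+δ)·k_gold = 2.2939 − 0.09·9.4306 ≈ 1.4452.

c_gold ≈ 1.45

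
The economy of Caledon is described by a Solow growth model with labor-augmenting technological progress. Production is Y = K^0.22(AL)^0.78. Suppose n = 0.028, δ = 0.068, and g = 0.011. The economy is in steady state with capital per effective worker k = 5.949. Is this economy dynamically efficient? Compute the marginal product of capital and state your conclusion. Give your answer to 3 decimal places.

dynamically inefficient; MPK ≈ 0.055

n + g + δ = 0.028 + 0.011 + 0.068 = 0.107.
MPK = 0.22·k^(0.22−1) = 0.22·5.949^(-0.78) ≈ 0.0547.
MPK < 0.107, so the economy is dynamically inefficient (over-saving).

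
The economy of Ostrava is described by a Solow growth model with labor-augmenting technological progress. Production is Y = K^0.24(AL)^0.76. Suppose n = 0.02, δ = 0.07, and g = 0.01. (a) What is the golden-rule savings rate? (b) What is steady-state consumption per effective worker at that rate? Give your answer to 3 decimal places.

n + g + δ = 0.02 + 0.01 + 0.07 = 0.1.
For Cobb-Douglas, s_gold equals capital's share: s_gold = 0.24.
Setting f'(k) = n+g+δ gives 0.24·k^(0.24−1) = 0.1, hence k_gold = (0.24/0.1)^(1/0.76) ≈ 3.1643.
y_gold = 3.1643^0.24 ≈ 1.3185; c_gold = (1−0.24)·y_gold ≈ 1.0020.

(a) s_gold = 0.240; (b) c_gold ≈ 1.002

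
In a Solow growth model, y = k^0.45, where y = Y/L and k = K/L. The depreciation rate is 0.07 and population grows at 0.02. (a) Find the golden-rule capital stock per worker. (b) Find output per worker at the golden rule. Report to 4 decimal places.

n + δ = 0.02 + 0.07 = 0.09.
Maximizing c = f(k) − (n+δ)·k gives f'(k) = n+δ, i.e. 0.45·k^(0.45−1) = 0.09, so k_gold = (0.45/0.09)^(1/0.55) ≈ 18.6575.
y_gold = 18.6575^0.45 ≈ 3.7315.

(a) k_gold ≈ 18.6575; (b) y_gold ≈ 3.7315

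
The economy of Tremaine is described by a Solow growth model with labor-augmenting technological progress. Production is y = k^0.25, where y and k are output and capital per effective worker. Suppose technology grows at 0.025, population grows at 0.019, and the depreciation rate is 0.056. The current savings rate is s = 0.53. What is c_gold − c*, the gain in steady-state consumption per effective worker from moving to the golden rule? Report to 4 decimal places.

The effective depreciation rate is n + g + δ = 0.019 + 0.025 + 0.056 = 0.1.
Current steady state (s = 0.53): k* = (0.53/0.1)^(1/0.75) ≈ 9.2406, y* = 9.2406^0.25 ≈ 1.7435, c* = (1−0.53)·1.7435 ≈ 0.8195.
Maximizing c = f(k) − (n+g+δ)·k gives f'(k) = n+g+δ, i.e. 0.25·k^(0.25−1) = 0.1, so k_gold = (0.25/0.1)^(1/0.75) ≈ 3.3930.
y_gold = 3.3930^0.25 ≈ 1.3572, c_gold = y_gold − 0.1·k_gold ≈ 1.0179.
Gain: Δc = 1.0179 − 0.8195 ≈ 0.1985.

Δc ≈ 0.1985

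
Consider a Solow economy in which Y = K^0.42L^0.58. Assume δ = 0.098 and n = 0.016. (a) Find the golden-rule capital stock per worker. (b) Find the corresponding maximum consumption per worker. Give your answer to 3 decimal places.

(a) k_gold ≈ 9.472; (b) c_gold ≈ 1.491

Break-even investment rate: n + δ = 0.016 + 0.098 = 0.114.
Maximizing c = f(k) − (n+δ)·k gives f'(k) = n+δ, i.e. 0.42·k^(0.42−1) = 0.114, so k_gold = (0.42/0.114)^(1/0.58) ≈ 9.4723.
y_gold = 9.4723^0.42 ≈ 2.5711; c_gold = y_gold − 0.114·k_gold ≈ 1.4912.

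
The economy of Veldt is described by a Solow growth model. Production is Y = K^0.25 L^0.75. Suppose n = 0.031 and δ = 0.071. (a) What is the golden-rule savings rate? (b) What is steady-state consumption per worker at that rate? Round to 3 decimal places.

(a) s_gold = 0.250; (b) c_gold ≈ 1.011

The effective depreciation rate is n + δ = 0.031 + 0.071 = 0.102.
For Cobb-Douglas, s_gold equals capital's share: s_gold = 0.25.
Maximizing c = f(k) − (n+δ)·k gives f'(k) = n+δ, i.e. 0.25·k^(0.25−1) = 0.102, so k_gold = (0.25/0.102)^(1/0.75) ≈ 3.3046.
y_gold = 3.3046^0.25 ≈ 1.3483; c_gold = (1−0.25)·y_gold ≈ 1.0112.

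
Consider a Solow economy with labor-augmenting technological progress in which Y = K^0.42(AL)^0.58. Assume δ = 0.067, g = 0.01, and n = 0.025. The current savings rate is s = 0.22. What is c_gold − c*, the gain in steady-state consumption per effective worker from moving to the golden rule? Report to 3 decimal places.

Δc ≈ 0.255

Break-even investment rate: n + g + δ = 0.025 + 0.01 + 0.067 = 0.102.
Current steady state (s = 0.22): k* = (0.22/0.102)^(1/0.58) ≈ 3.7632, y* = 3.7632^0.42 ≈ 1.7448, c* = (1−0.22)·1.7448 ≈ 1.3609.
Maximizing c = f(k) − (n+g+δ)·k gives f'(k) = n+g+δ, i.e. 0.42·k^(0.42−1) = 0.102, so k_gold = (0.42/0.102)^(1/0.58) ≈ 11.4747.
y_gold = 11.4747^0.42 ≈ 2.7867, c_gold = y_gold − 0.102·k_gold ≈ 1.6163.
Gain: Δc = 1.6163 − 1.3609 ≈ 0.2554.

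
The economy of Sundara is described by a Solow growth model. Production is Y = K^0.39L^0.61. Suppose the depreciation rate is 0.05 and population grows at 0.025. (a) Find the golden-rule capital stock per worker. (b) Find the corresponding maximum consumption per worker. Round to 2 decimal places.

Break-even investment rate: n + δ = 0.025 + 0.05 = 0.075.
Setting f'(k) = n+δ gives 0.39·k^(0.39−1) = 0.075, hence k_gold = (0.39/0.075)^(1/0.61) ≈ 14.9202.
y_gold = 14.9202^0.39 ≈ 2.8693; c_gold = y_gold − 0.075·k_gold ≈ 1.7503.

(a) k_gold ≈ 14.92; (b) c_gold ≈ 1.75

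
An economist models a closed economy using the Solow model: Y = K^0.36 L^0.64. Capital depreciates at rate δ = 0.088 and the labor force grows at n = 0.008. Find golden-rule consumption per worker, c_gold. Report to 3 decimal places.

c_gold ≈ 1.346

Break-even investment rate: n + δ = 0.008 + 0.088 = 0.096.
At the golden rule the marginal product of capital equals n+δ: 0.36·k^(0.36−1) = 0.096. Solving, k_gold = (0.36/0.096)^(1/0.64) ≈ 7.8872.
y_gold = 7.8872^0.36 ≈ 2.1033.
c_gold = y_gold − (n+δ)·k_gold = 2.1033 − 0.096·7.8872 ≈ 1.3461.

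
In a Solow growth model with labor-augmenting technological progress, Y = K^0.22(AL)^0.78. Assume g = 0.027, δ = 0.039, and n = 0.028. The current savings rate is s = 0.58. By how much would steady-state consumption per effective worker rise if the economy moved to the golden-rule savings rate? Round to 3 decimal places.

Δc ≈ 0.290

Capital per effective worker breaks even when investment replaces (n + g + δ)·k; here n + g + δ = 0.094.
Current steady state (s = 0.58): k* = (0.58/0.094)^(1/0.78) ≈ 10.3087, y* = 10.3087^0.22 ≈ 1.6707, c* = (1−0.58)·1.6707 ≈ 0.7017.
At the golden rule the marginal product of capital equals n+g+δ: 0.22·k^(0.22−1) = 0.094. Solving, k_gold = (0.22/0.094)^(1/0.78) ≈ 2.9748.
y_gold = 2.9748^0.22 ≈ 1.2710, c_gold = y_gold − 0.094·k_gold ≈ 0.9914.
Gain: Δc = 0.9914 − 0.7017 ≈ 0.2897.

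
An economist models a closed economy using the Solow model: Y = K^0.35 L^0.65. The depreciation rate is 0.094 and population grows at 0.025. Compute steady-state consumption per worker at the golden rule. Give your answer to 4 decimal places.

The effective depreciation rate is n + δ = 0.025 + 0.094 = 0.119.
Golden rule sets MPK = n+δ: 0.35·k^(0.35−1) = 0.119, so k_gold = (0.35/0.119)^(1/0.65) ≈ 5.2578.
y_gold = 5.2578^0.35 ≈ 1.7876.
c_gold = y_gold − (n+δ)·k_gold = 1.7876 − 0.119·5.2578 ≈ 1.1620.

c_gold ≈ 1.1620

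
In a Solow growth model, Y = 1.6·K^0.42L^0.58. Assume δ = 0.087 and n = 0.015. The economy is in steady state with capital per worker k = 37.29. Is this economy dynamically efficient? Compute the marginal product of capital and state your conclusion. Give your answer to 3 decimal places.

Capital per worker breaks even when investment replaces (n + δ)·k; here n + δ = 0.102.
MPK = 0.42·1.6·k^(0.42−1) = 0.42·1.6·37.29^(-0.58) ≈ 0.0824.
MPK < 0.102, so the economy is dynamically inefficient (over-saving).

dynamically inefficient; MPK ≈ 0.082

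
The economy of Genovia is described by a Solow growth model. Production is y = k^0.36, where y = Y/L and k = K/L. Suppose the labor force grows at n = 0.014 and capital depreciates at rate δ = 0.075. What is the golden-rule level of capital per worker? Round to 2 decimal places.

k_gold ≈ 8.88

The effective depreciation rate is n + δ = 0.014 + 0.075 = 0.089.
At the golden rule the marginal product of capital equals n+δ: 0.36·k^(0.36−1) = 0.089. Solving, k_gold = (0.36/0.089)^(1/0.64) ≈ 8.8777.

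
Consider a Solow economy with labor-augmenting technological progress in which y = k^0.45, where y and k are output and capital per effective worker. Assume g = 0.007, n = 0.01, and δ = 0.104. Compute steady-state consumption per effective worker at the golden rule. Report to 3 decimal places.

Break-even investment rate: n + g + δ = 0.01 + 0.007 + 0.104 = 0.121.
At the golden rule the marginal product of capital equals n+g+δ: 0.45·k^(0.45−1) = 0.121. Solving, k_gold = (0.45/0.121)^(1/0.55) ≈ 10.8928.
y_gold = 10.8928^0.45 ≈ 2.9290.
c_gold = y_gold − (n+g+δ)·k_gold = 2.9290 − 0.121·10.8928 ≈ 1.6109.

c_gold ≈ 1.611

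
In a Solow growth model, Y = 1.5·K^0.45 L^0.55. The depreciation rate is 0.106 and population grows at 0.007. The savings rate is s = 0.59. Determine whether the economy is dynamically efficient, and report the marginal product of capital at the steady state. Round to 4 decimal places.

n + δ = 0.007 + 0.106 = 0.113.
Steady-state k*: s·A·k^0.45 = 0.113·k gives k* = (0.59·1.5/0.113)^(1/0.55) ≈ 42.1899.
MPK = 0.45·1.5·42.1899^(-0.55) ≈ 0.0862.
MPK < n+δ = 0.113, so the economy is dynamically inefficient (over-saving).

dynamically inefficient; MPK ≈ 0.0862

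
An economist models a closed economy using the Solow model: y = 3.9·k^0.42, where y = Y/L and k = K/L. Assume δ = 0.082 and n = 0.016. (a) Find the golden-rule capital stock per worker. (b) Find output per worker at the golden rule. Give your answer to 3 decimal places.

n + δ = 0.016 + 0.082 = 0.098.
Setting f'(k) = n+δ gives 0.42·3.9·k^(0.42−1) = 0.098, hence k_gold = (0.42·3.9/0.098)^(1/0.58) ≈ 128.4612.
y_gold = 3.9·128.4612^0.42 ≈ 29.9743.

(a) k_gold ≈ 128.461; (b) y_gold ≈ 29.974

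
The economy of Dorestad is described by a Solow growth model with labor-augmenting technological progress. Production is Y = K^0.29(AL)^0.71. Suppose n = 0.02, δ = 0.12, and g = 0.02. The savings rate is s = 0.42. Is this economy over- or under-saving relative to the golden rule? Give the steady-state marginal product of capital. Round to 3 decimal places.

over-saving; MPK ≈ 0.110

n + g + δ = 0.02 + 0.02 + 0.12 = 0.16.
Steady-state k*: s·k^0.29 = 0.16·k gives k* = (0.42/0.16)^(1/0.71) ≈ 3.8933.
MPK = 0.29·3.8933^(-0.71) ≈ 0.1105.
MPK < n+g+δ = 0.16, so the economy is dynamically inefficient (over-saving).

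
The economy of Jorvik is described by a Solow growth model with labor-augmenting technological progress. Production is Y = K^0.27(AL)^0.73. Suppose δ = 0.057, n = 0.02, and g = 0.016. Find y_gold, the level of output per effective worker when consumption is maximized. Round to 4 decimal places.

y_gold ≈ 1.4832

The effective depreciation rate is n + g + δ = 0.02 + 0.016 + 0.057 = 0.093.
Maximizing c = f(k) − (n+g+δ)·k gives f'(k) = n+g+δ, i.e. 0.27·k^(0.27−1) = 0.093, so k_gold = (0.27/0.093)^(1/0.73) ≈ 4.3061.
Output: y_gold = k_gold^0.27 = 4.3061^0.27 ≈ 1.4832.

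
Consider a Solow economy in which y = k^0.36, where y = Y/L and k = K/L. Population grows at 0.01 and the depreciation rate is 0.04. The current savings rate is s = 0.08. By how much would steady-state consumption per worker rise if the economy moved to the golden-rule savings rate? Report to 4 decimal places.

Break-even investment rate: n + δ = 0.01 + 0.04 = 0.05.
Current steady state (s = 0.08): k* = (0.08/0.05)^(1/0.64) ≈ 2.0842, y* = 2.0842^0.36 ≈ 1.3026, c* = (1−0.08)·1.3026 ≈ 1.1984.
Golden rule sets MPK = n+δ: 0.36·k^(0.36−1) = 0.05, so k_gold = (0.36/0.05)^(1/0.64) ≈ 21.8566.
y_gold = 21.8566^0.36 ≈ 3.0356, c_gold = y_gold − 0.05·k_gold ≈ 1.9428.
Gain: Δc = 1.9428 − 1.1984 ≈ 0.7444.

Δc ≈ 0.7444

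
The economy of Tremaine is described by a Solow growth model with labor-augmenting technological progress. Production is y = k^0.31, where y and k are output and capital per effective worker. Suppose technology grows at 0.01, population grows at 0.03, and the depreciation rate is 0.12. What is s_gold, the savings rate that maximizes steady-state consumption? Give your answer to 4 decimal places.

s_gold = 0.3100

n + g + δ = 0.03 + 0.01 + 0.12 = 0.16.
At the golden rule MPK = n+g+δ, and in any Cobb-Douglas steady state s = (n+g+δ)·k/y = MPK·k/y = capital's share 0.31.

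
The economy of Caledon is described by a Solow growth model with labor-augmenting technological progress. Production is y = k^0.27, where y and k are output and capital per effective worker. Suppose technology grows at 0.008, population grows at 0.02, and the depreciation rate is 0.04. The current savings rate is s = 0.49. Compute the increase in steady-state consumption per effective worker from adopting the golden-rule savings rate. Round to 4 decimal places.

Break-even investment rate: n + g + δ = 0.02 + 0.008 + 0.04 = 0.068.
Current steady state (s = 0.49): k* = (0.49/0.068)^(1/0.73) ≈ 14.9594, y* = 14.9594^0.27 ≈ 2.0760, c* = (1−0.49)·2.0760 ≈ 1.0588.
Golden rule sets MPK = n+g+δ: 0.27·k^(0.27−1) = 0.068, so k_gold = (0.27/0.068)^(1/0.73) ≈ 6.6122.
y_gold = 6.6122^0.27 ≈ 1.6653, c_gold = y_gold − 0.068·k_gold ≈ 1.2157.
Gain: Δc = 1.2157 − 1.0588 ≈ 0.1569.

Δc ≈ 0.1569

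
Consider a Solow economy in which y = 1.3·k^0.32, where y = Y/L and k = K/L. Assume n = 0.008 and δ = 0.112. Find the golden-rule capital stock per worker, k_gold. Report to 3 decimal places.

The effective depreciation rate is n + δ = 0.008 + 0.112 = 0.12.
At the golden rule the marginal product of capital equals n+δ: 0.32·1.3·k^(0.32−1) = 0.12. Solving, k_gold = (0.32·1.3/0.12)^(1/0.68) ≈ 6.2228.

k_gold ≈ 6.223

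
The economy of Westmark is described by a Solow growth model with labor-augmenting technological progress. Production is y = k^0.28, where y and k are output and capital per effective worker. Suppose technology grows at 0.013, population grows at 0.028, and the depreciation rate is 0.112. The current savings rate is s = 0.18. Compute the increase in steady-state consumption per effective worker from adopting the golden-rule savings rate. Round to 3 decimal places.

n + g + δ = 0.028 + 0.013 + 0.112 = 0.153.
Current steady state (s = 0.18): k* = (0.18/0.153)^(1/0.72) ≈ 1.2532, y* = 1.2532^0.28 ≈ 1.0652, c* = (1−0.18)·1.0652 ≈ 0.8735.
Maximizing c = f(k) − (n+g+δ)·k gives f'(k) = n+g+δ, i.e. 0.28·k^(0.28−1) = 0.153, so k_gold = (0.28/0.153)^(1/0.72) ≈ 2.3149.
y_gold = 2.3149^0.28 ≈ 1.2649, c_gold = y_gold − 0.153·k_gold ≈ 0.9108.
Gain: Δc = 0.9108 − 0.8735 ≈ 0.0373.

Δc ≈ 0.037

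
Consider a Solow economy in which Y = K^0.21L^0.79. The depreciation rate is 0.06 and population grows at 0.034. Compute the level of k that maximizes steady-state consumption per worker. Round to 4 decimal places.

Break-even investment rate: n + δ = 0.034 + 0.06 = 0.094.
At the golden rule the marginal product of capital equals n+δ: 0.21·k^(0.21−1) = 0.094. Solving, k_gold = (0.21/0.094)^(1/0.79) ≈ 2.7662.

k_gold ≈ 2.7662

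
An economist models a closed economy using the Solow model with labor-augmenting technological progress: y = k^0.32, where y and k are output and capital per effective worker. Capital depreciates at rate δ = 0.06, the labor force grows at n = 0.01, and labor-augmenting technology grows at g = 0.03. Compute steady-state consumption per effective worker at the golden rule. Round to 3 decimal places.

c_gold ≈ 1.176

Capital per effective worker breaks even when investment replaces (n + g + δ)·k; here n + g + δ = 0.1.
At the golden rule the marginal product of capital equals n+g+δ: 0.32·k^(0.32−1) = 0.1. Solving, k_gold = (0.32/0.1)^(1/0.68) ≈ 5.5318.
y_gold = 5.5318^0.32 ≈ 1.7287.
c_gold = y_gold − (n+g+δ)·k_gold = 1.7287 − 0.1·5.5318 ≈ 1.1755.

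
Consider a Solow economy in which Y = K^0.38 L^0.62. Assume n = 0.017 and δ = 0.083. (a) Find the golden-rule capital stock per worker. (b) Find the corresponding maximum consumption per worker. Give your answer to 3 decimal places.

The effective depreciation rate is n + δ = 0.017 + 0.083 = 0.1.
At the golden rule the marginal product of capital equals n+δ: 0.38·k^(0.38−1) = 0.1. Solving, k_gold = (0.38/0.1)^(1/0.62) ≈ 8.6126.
y_gold = 8.6126^0.38 ≈ 2.2665; c_gold = y_gold − 0.1·k_gold ≈ 1.4052.

(a) k_gold ≈ 8.613; (b) c_gold ≈ 1.405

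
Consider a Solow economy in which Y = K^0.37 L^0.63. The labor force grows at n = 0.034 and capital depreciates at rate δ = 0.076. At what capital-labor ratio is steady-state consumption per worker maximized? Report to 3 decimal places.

The effective depreciation rate is n + δ = 0.034 + 0.076 = 0.11.
Maximizing c = f(k) − (n+δ)·k gives f'(k) = n+δ, i.e. 0.37·k^(0.37−1) = 0.11, so k_gold = (0.37/0.11)^(1/0.63) ≈ 6.8581.

k_gold ≈ 6.858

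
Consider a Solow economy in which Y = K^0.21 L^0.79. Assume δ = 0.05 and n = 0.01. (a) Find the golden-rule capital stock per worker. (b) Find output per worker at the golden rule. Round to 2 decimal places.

Break-even investment rate: n + δ = 0.01 + 0.05 = 0.06.
Golden rule sets MPK = n+δ: 0.21·k^(0.21−1) = 0.06, so k_gold = (0.21/0.06)^(1/0.79) ≈ 4.8831.
y_gold = 4.8831^0.21 ≈ 1.3952.

(a) k_gold ≈ 4.88; (b) y_gold ≈ 1.40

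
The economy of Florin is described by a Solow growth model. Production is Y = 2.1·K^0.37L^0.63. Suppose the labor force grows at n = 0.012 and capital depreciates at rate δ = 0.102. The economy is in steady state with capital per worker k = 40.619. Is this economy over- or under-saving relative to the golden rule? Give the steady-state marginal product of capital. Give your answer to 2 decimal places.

over-saving; MPK ≈ 0.08

The effective depreciation rate is n + δ = 0.012 + 0.102 = 0.114.
MPK = 0.37·2.1·k^(0.37−1) = 0.37·2.1·40.619^(-0.63) ≈ 0.0753.
MPK < 0.114, so the economy is dynamically inefficient (over-saving).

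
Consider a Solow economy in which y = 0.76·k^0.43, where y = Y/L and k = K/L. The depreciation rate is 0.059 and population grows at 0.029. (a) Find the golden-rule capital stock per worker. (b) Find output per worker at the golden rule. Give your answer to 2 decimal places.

n + δ = 0.029 + 0.059 = 0.088.
Maximizing c = f(k) − (n+δ)·k gives f'(k) = n+δ, i.e. 0.43·0.76·k^(0.43−1) = 0.088, so k_gold = (0.43·0.76/0.088)^(1/0.57) ≈ 9.9919.
y_gold = 0.76·9.9919^0.43 ≈ 2.0449.

(a) k_gold ≈ 9.99; (b) y_gold ≈ 2.04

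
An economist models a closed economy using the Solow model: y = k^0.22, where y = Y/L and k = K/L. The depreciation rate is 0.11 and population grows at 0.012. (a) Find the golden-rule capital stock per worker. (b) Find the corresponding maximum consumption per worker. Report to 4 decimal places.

(a) k_gold ≈ 2.1295; (b) c_gold ≈ 0.9211

Break-even investment rate: n + δ = 0.012 + 0.11 = 0.122.
Golden rule sets MPK = n+δ: 0.22·k^(0.22−1) = 0.122, so k_gold = (0.22/0.122)^(1/0.78) ≈ 2.1295.
y_gold = 2.1295^0.22 ≈ 1.1809; c_gold = y_gold − 0.122·k_gold ≈ 0.9211.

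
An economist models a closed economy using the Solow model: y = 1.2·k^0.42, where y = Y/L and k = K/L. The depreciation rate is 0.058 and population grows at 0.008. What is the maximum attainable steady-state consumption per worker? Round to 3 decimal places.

Capital per worker breaks even when investment replaces (n + δ)·k; here n + δ = 0.066.
Golden rule sets MPK = n+δ: 0.42·1.2·k^(0.42−1) = 0.066, so k_gold = (0.42·1.2/0.066)^(1/0.58) ≈ 33.2827.
y_gold = 1.2·33.2827^0.42 ≈ 5.2301.
c_gold = y_gold − (n+δ)·k_gold = 5.2301 − 0.066·33.2827 ≈ 3.0335.

c_gold ≈ 3.033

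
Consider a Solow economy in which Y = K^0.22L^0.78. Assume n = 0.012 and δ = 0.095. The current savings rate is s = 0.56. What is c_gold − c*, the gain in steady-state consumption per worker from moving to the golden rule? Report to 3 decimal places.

n + δ = 0.012 + 0.095 = 0.107.
Current steady state (s = 0.56): k* = (0.56/0.107)^(1/0.78) ≈ 8.3473, y* = 8.3473^0.22 ≈ 1.5949, c* = (1−0.56)·1.5949 ≈ 0.7018.
At the golden rule the marginal product of capital equals n+δ: 0.22·k^(0.22−1) = 0.107. Solving, k_gold = (0.22/0.107)^(1/0.78) ≈ 2.5196.
y_gold = 2.5196^0.22 ≈ 1.2254, c_gold = y_gold − 0.107·k_gold ≈ 0.9558.
Gain: Δc = 0.9558 − 0.7018 ≈ 0.2541.

Δc ≈ 0.254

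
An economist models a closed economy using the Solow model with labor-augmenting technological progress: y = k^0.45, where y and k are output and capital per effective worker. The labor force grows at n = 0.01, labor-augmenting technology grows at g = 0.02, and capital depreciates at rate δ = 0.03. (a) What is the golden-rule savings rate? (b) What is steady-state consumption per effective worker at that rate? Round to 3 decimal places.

Break-even investment rate: n + g + δ = 0.01 + 0.02 + 0.03 = 0.06.
For Cobb-Douglas, s_gold equals capital's share: s_gold = 0.45.
Setting f'(k) = n+g+δ gives 0.45·k^(0.45−1) = 0.06, hence k_gold = (0.45/0.06)^(1/0.55) ≈ 38.9960.
y_gold = 38.9960^0.45 ≈ 5.1995; c_gold = (1−0.45)·y_gold ≈ 2.8597.

(a) s_gold = 0.450; (b) c_gold ≈ 2.860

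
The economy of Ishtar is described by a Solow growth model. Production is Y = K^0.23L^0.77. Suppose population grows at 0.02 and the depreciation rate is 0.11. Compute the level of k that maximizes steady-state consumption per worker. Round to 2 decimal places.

The effective depreciation rate is n + δ = 0.02 + 0.11 = 0.13.
Setting f'(k) = n+δ gives 0.23·k^(0.23−1) = 0.13, hence k_gold = (0.23/0.13)^(1/0.77) ≈ 2.0980.

k_gold ≈ 2.10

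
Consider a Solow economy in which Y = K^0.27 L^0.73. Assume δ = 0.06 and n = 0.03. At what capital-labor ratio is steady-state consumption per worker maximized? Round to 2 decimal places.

Capital per worker breaks even when investment replaces (n + δ)·k; here n + δ = 0.09.
Setting f'(k) = n+δ gives 0.27·k^(0.27−1) = 0.09, hence k_gold = (0.27/0.09)^(1/0.73) ≈ 4.5039.

k_gold ≈ 4.50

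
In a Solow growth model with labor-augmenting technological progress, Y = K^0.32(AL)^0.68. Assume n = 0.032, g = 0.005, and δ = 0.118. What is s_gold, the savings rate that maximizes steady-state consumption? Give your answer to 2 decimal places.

s_gold = 0.32

Capital per effective worker breaks even when investment replaces (n + g + δ)·k; here n + g + δ = 0.155.
At the golden rule MPK = n+g+δ, and in any Cobb-Douglas steady state s = (n+g+δ)·k/y = MPK·k/y = capital's share 0.32.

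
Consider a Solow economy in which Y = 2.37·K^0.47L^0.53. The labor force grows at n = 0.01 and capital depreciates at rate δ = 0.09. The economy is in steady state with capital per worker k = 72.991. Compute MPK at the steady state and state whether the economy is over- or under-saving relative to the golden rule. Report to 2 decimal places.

under-saving; MPK ≈ 0.11

n + δ = 0.01 + 0.09 = 0.1.
MPK = 0.47·2.37·k^(0.47−1) = 0.47·2.37·72.991^(-0.53) ≈ 0.1146.
MPK > 0.1, so the economy is dynamically efficient (under-saving).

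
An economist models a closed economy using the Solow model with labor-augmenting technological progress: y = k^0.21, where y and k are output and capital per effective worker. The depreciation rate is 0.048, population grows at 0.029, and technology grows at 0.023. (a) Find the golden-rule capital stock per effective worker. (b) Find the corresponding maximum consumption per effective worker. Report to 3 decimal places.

(a) k_gold ≈ 2.558; (b) c_gold ≈ 0.962

Break-even investment rate: n + g + δ = 0.029 + 0.023 + 0.048 = 0.1.
Maximizing c = f(k) − (n+g+δ)·k gives f'(k) = n+g+δ, i.e. 0.21·k^(0.21−1) = 0.1, so k_gold = (0.21/0.1)^(1/0.79) ≈ 2.5578.
y_gold = 2.5578^0.21 ≈ 1.2180; c_gold = y_gold − 0.1·k_gold ≈ 0.9622.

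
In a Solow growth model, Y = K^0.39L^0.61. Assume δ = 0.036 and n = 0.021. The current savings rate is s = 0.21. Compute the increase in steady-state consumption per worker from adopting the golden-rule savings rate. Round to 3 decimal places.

Δc ≈ 0.267

n + δ = 0.021 + 0.036 = 0.057.
Current steady state (s = 0.21): k* = (0.21/0.057)^(1/0.61) ≈ 8.4807, y* = 8.4807^0.39 ≈ 2.3019, c* = (1−0.21)·2.3019 ≈ 1.8185.
At the golden rule the marginal product of capital equals n+δ: 0.39·k^(0.39−1) = 0.057. Solving, k_gold = (0.39/0.057)^(1/0.61) ≈ 23.3972.
y_gold = 23.3972^0.39 ≈ 3.4196, c_gold = y_gold − 0.057·k_gold ≈ 2.0859.
Gain: Δc = 2.0859 − 1.8185 ≈ 0.2674.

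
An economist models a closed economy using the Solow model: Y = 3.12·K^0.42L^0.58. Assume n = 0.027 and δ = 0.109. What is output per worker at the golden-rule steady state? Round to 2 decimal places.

y_gold ≈ 16.09

Capital per worker breaks even when investment replaces (n + δ)·k; here n + δ = 0.136.
Setting f'(k) = n+δ gives 0.42·3.12·k^(0.42−1) = 0.136, hence k_gold = (0.42·3.12/0.136)^(1/0.58) ≈ 49.6957.
Output: y_gold = 3.12·k_gold^0.42 = 3.12·49.6957^0.42 ≈ 16.0919.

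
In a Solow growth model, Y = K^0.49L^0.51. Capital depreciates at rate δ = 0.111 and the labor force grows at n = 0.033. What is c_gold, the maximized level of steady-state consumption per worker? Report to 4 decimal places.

c_gold ≈ 1.6540

Break-even investment rate: n + δ = 0.033 + 0.111 = 0.144.
Setting f'(k) = n+δ gives 0.49·k^(0.49−1) = 0.144, hence k_gold = (0.49/0.144)^(1/0.51) ≈ 11.0360.
y_gold = 11.0360^0.49 ≈ 3.2432.
c_gold = y_gold − (n+δ)·k_gold = 3.2432 − 0.144·11.0360 ≈ 1.6540.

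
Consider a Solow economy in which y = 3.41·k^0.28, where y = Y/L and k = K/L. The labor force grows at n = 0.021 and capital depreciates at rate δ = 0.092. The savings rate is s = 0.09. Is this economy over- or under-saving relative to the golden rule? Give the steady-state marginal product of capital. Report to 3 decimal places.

Capital per worker breaks even when investment replaces (n + δ)·k; here n + δ = 0.113.
Steady-state k*: s·A·k^0.28 = 0.113·k gives k* = (0.09·3.41/0.113)^(1/0.72) ≈ 4.0056.
MPK = 0.28·3.41·4.0056^(-0.72) ≈ 0.3516.
MPK > n+δ = 0.113, so the economy is dynamically efficient (under-saving).

under-saving; MPK ≈ 0.352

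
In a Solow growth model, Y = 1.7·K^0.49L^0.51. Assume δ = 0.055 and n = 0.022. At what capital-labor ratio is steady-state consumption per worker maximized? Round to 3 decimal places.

Break-even investment rate: n + δ = 0.022 + 0.055 = 0.077.
Maximizing c = f(k) − (n+δ)·k gives f'(k) = n+δ, i.e. 0.49·1.7·k^(0.49−1) = 0.077, so k_gold = (0.49·1.7/0.077)^(1/0.51) ≈ 106.5991.

k_gold ≈ 106.599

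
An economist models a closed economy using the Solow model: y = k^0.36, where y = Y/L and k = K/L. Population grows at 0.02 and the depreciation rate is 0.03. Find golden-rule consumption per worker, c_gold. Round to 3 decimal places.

c_gold ≈ 1.943

Capital per worker breaks even when investment replaces (n + δ)·k; here n + δ = 0.05.
Golden rule sets MPK = n+δ: 0.36·k^(0.36−1) = 0.05, so k_gold = (0.36/0.05)^(1/0.64) ≈ 21.8566.
y_gold = 21.8566^0.36 ≈ 3.0356.
c_gold = y_gold − (n+δ)·k_gold = 3.0356 − 0.05·21.8566 ≈ 1.9428.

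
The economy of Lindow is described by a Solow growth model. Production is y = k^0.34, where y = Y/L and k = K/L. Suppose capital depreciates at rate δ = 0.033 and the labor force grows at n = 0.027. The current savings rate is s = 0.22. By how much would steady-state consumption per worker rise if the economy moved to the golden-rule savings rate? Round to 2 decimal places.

Δc ≈ 0.09

Break-even investment rate: n + δ = 0.027 + 0.033 = 0.06.
Current steady state (s = 0.22): k* = (0.22/0.06)^(1/0.66) ≈ 7.1607, y* = 7.1607^0.34 ≈ 1.9529, c* = (1−0.22)·1.9529 ≈ 1.5233.
At the golden rule the marginal product of capital equals n+δ: 0.34·k^(0.34−1) = 0.06. Solving, k_gold = (0.34/0.06)^(1/0.66) ≈ 13.8486.
y_gold = 13.8486^0.34 ≈ 2.4439, c_gold = y_gold − 0.06·k_gold ≈ 1.6130.
Gain: Δc = 1.6130 − 1.5233 ≈ 0.0897.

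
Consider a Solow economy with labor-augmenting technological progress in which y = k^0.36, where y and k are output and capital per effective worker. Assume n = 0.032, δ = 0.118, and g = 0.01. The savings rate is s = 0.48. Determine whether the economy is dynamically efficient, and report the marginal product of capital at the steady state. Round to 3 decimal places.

dynamically inefficient; MPK ≈ 0.120

n + g + δ = 0.032 + 0.01 + 0.118 = 0.16.
Steady-state k*: s·k^0.36 = 0.16·k gives k* = (0.48/0.16)^(1/0.64) ≈ 5.5655.
MPK = 0.36·5.5655^(-0.64) ≈ 0.1200.
MPK < n+g+δ = 0.16, so the economy is dynamically inefficient (over-saving).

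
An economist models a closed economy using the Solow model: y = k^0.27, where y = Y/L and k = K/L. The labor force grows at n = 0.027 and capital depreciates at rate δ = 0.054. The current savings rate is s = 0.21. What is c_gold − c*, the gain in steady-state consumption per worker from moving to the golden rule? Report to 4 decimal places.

Δc ≈ 0.0158

Break-even investment rate: n + δ = 0.027 + 0.054 = 0.081.
Current steady state (s = 0.21): k* = (0.21/0.081)^(1/0.73) ≈ 3.6877, y* = 3.6877^0.27 ≈ 1.4224, c* = (1−0.21)·1.4224 ≈ 1.1237.
Setting f'(k) = n+δ gives 0.27·k^(0.27−1) = 0.081, hence k_gold = (0.27/0.081)^(1/0.73) ≈ 5.2032.
y_gold = 5.2032^0.27 ≈ 1.5610, c_gold = y_gold − 0.081·k_gold ≈ 1.1395.
Gain: Δc = 1.1395 − 1.1237 ≈ 0.0158.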